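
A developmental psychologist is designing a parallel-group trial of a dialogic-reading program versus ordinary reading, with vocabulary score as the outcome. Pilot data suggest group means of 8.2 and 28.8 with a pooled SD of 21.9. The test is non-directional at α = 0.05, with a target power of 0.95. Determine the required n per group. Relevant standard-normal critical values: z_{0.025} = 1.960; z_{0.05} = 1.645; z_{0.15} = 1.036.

Cohen's d = |M₁ − M₂| / SD_pooled = |8.2 − 28.8| / 21.9 = 20.6 / 21.9 = 0.941.
For two independent groups with equal n: n = 2·((z_{α/2} + z_β) / d)².
z_{α/2} + z_β = 1.960 + 1.645 = 3.605.
n = 2 × (3.605 / 0.941)² = 2 × 3.831² = 2 × 14.68 = 29.4.
Round up to the next whole participant.

n = 30 per group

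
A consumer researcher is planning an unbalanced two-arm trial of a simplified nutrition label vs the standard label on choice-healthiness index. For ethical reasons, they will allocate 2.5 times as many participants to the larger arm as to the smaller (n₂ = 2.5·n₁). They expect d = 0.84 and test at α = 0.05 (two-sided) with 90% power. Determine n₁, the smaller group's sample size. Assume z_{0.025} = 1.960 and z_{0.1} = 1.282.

n₁ = 21

With allocation ratio k = n₂/n₁ = 2.5, Var(x̄₁−x̄₂) = σ²(1/n₁ + 1/(k·n₁)) = σ²·(k+1)/(k·n₁).
So n₁ = (1 + 1/k)·((z_{α/2} + z_β)/d)² = 1.400 × (3.242/0.84)².
n₁ = 1.400 × 14.90 = 20.9.
Round up: n₁ = 21, giving n₂ = ⌈2.5 × 21⌉ = ⌈52.5⌉ = 53.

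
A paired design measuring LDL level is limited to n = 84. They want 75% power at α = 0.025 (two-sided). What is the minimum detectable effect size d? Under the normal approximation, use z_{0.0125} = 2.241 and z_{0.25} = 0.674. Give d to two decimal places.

d_min ≈ 0.32

For a single sample (or paired design) of n = 84: d_min = (z_{α/2} + z_β)/√n.
z-sum = 2.241 + 0.674 = 2.915.
d_min = 2.915 / √84 = 2.915 / 9.165 = 0.318.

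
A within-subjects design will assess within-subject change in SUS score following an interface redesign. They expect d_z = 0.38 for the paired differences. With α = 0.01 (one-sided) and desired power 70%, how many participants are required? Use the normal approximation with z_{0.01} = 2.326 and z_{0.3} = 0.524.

n = 57 pairs

For a paired (one-sample on differences) test: n = ((z_{α} + z_β) / d)².
z_{α} + z_β = 2.326 + 0.524 = 2.850.
n = (2.850 / 0.38)² = 7.500² = 56.25.
Round up.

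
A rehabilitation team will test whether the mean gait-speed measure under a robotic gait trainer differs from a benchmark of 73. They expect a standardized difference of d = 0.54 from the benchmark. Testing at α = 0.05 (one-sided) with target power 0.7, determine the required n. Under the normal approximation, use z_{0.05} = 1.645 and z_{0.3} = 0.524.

n = 17

For a one-sample test: n = ((z_{α} + z_β) / d)².
z_{α} + z_β = 1.645 + 0.524 = 2.169.
n = (2.169 / 0.54)² = 4.017² = 16.13.
Round up.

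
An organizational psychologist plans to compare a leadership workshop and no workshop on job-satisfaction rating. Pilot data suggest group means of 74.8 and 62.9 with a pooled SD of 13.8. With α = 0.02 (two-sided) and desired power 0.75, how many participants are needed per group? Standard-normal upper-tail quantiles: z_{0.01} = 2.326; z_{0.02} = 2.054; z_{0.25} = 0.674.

Cohen's d = |M₁ − M₂| / SD_pooled = |74.8 − 62.9| / 13.8 = 11.9 / 13.8 = 0.862.
For two independent groups with equal n: n = 2·((z_{α/2} + z_β) / d)².
z_{α/2} + z_β = 2.326 + 0.674 = 3.000.
n = 2 × (3.000 / 0.862)² = 2 × 3.480² = 2 × 12.11 = 24.2.
Round up to the next whole participant.

n = 25 per group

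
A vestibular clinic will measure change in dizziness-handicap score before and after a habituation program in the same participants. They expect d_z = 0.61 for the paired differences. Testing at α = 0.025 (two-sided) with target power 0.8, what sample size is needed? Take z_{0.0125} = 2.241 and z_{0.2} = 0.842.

n = 26 pairs

For a paired (one-sample on differences) test: n = ((z_{α/2} + z_β) / d)².
z_{α/2} + z_β = 2.241 + 0.842 = 3.083.
n = (3.083 / 0.61)² = 5.054² = 25.54.
Round up.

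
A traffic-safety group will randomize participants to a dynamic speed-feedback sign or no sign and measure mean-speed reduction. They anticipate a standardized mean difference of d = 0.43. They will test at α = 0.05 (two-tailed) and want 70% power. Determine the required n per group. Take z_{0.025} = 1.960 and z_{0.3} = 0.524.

For two independent groups with equal n: n = 2·((z_{α/2} + z_β) / d)².
z_{α/2} + z_β = 1.960 + 0.524 = 2.484.
n = 2 × (2.484 / 0.43)² = 2 × 5.777² = 2 × 33.37 = 66.7.
Round up to the next whole participant.

n = 67 per group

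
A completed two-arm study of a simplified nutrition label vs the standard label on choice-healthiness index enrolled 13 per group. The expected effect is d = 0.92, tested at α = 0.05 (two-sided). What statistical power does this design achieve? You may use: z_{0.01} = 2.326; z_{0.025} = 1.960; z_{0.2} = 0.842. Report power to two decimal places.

power ≈ 0.65

For two equal groups, power = Φ(d·√(n/2) − z_{α/2}).
d·√(n/2) = 0.92 × √(13/2) = 0.92 × 2.550 = 2.346.
z_β = 2.346 − 1.960 = 0.386.
Power = Φ(0.386) = 0.650.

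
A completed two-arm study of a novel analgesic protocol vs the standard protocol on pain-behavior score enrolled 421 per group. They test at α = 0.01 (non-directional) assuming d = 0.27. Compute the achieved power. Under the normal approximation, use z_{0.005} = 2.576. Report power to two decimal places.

For two equal groups, power = Φ(d·√(n/2) − z_{α/2}).
d·√(n/2) = 0.27 × √(421/2) = 0.27 × 14.509 = 3.917.
z_β = 3.917 − 2.576 = 1.341.
Power = Φ(1.341) = 0.910.

power ≈ 0.91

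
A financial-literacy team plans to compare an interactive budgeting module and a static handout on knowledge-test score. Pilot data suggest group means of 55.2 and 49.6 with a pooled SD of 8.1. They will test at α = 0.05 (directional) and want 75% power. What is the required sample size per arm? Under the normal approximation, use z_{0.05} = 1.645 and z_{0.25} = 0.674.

n = 23 per group

Cohen's d = |M₁ − M₂| / SD_pooled = |55.2 − 49.6| / 8.1 = 5.6 / 8.1 = 0.691.
For two independent groups with equal n: n = 2·((z_{α} + z_β) / d)².
z_{α} + z_β = 1.645 + 0.674 = 2.319.
n = 2 × (2.319 / 0.691)² = 2 × 3.356² = 2 × 11.26 = 22.5.
Round up to the next whole participant.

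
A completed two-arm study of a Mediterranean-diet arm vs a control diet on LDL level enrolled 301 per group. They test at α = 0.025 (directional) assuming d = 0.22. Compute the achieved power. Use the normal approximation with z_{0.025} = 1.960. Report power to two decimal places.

power ≈ 0.77

For two equal groups, power = Φ(d·√(n/2) − z_{α}).
d·√(n/2) = 0.22 × √(301/2) = 0.22 × 12.268 = 2.699.
z_β = 2.699 − 1.960 = 0.739.
Power = Φ(0.739) = 0.770.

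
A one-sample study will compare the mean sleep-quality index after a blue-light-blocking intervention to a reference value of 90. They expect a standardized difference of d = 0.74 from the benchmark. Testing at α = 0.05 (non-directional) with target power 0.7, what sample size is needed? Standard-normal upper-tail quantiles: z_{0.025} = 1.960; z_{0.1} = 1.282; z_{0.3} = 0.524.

n = 12

For a one-sample test: n = ((z_{α/2} + z_β) / d)².
z_{α/2} + z_β = 1.960 + 0.524 = 2.484.
n = (2.484 / 0.74)² = 3.357² = 11.27.
Round up.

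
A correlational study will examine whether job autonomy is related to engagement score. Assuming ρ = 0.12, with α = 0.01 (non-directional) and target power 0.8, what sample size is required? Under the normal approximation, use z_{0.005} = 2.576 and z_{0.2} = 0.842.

n = 807

Fisher's z: C = ½·ln((1+r)/(1−r)) = ½·ln(1.2727) = 0.1206.
n = ((z_{α/2} + z_β)/C)² + 3.
(2.576 + 0.842) / 0.1206 = 3.418 / 0.1206 = 28.342.
n = 28.342² + 3 = 803.25 + 3 = 806.2.
Round up.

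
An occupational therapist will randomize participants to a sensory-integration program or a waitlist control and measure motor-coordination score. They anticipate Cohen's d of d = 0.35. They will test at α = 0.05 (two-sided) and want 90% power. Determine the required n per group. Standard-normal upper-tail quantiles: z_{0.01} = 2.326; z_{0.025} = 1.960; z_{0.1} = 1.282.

n = 172 per group

For two independent groups with equal n: n = 2·((z_{α/2} + z_β) / d)².
z_{α/2} + z_β = 1.960 + 1.282 = 3.242.
n = 2 × (3.242 / 0.35)² = 2 × 9.263² = 2 × 85.80 = 171.6.
Round up to the next whole participant.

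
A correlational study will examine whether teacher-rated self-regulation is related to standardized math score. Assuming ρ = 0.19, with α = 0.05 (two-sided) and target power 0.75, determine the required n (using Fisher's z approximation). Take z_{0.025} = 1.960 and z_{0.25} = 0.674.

Fisher's z: C = ½·ln((1+r)/(1−r)) = ½·ln(1.4691) = 0.1923.
n = ((z_{α/2} + z_β)/C)² + 3.
(1.960 + 0.674) / 0.1923 = 2.634 / 0.1923 = 13.697.
n = 13.697² + 3 = 187.62 + 3 = 190.6.
Round up.

n = 191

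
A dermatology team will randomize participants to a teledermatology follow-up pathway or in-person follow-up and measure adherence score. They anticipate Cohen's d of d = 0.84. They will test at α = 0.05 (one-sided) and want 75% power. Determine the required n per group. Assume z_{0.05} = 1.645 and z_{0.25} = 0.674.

n = 16 per group

For two independent groups with equal n: n = 2·((z_{α} + z_β) / d)².
z_{α} + z_β = 1.645 + 0.674 = 2.319.
n = 2 × (2.319 / 0.84)² = 2 × 2.761² = 2 × 7.62 = 15.2.
Round up to the next whole participant.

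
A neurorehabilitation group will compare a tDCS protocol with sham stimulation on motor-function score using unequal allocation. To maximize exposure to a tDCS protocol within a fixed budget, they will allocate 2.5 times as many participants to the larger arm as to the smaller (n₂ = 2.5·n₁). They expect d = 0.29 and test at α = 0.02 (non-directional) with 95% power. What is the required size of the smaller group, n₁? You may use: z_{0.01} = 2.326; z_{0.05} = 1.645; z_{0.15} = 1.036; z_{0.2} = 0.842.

With allocation ratio k = n₂/n₁ = 2.5, Var(x̄₁−x̄₂) = σ²(1/n₁ + 1/(k·n₁)) = σ²·(k+1)/(k·n₁).
So n₁ = (1 + 1/k)·((z_{α/2} + z_β)/d)² = 1.400 × (3.971/0.29)².
n₁ = 1.400 × 187.50 = 262.5.
Round up: n₁ = 263, giving n₂ = ⌈2.5 × 263⌉ = ⌈657.5⌉ = 658.

n₁ = 263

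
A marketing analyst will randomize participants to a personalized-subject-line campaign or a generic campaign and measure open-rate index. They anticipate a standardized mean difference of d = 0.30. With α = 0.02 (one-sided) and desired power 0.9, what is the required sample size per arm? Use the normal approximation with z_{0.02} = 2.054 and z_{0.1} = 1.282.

For two independent groups with equal n: n = 2·((z_{α} + z_β) / d)².
z_{α} + z_β = 2.054 + 1.282 = 3.336.
n = 2 × (3.336 / 0.30)² = 2 × 11.120² = 2 × 123.65 = 247.3.
Round up to the next whole participant.

n = 248 per group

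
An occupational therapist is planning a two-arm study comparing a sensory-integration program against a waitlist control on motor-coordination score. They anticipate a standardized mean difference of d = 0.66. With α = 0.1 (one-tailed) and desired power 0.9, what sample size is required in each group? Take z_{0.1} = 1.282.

For two independent groups with equal n: n = 2·((z_{α} + z_β) / d)².
z_{α} + z_β = 1.282 + 1.282 = 2.564.
n = 2 × (2.564 / 0.66)² = 2 × 3.885² = 2 × 15.09 = 30.2.
Round up to the next whole participant.

n = 31 per group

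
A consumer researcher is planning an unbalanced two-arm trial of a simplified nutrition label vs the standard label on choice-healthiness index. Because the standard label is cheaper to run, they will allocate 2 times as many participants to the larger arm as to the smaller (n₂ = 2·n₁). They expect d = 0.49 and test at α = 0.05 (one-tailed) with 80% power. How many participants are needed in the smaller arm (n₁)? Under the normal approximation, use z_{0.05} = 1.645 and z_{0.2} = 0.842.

n₁ = 39

With allocation ratio k = n₂/n₁ = 2, Var(x̄₁−x̄₂) = σ²(1/n₁ + 1/(k·n₁)) = σ²·(k+1)/(k·n₁).
So n₁ = (1 + 1/k)·((z_{α} + z_β)/d)² = 1.500 × (2.487/0.49)².
n₁ = 1.500 × 25.76 = 38.6.
Round up: n₁ = 39, giving n₂ = 2 × 39 = 78.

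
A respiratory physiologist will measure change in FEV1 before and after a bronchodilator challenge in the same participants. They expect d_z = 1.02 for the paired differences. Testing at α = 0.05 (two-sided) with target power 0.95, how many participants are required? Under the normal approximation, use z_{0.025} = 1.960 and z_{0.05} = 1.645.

n = 13 pairs

For a paired (one-sample on differences) test: n = ((z_{α/2} + z_β) / d)².
z_{α/2} + z_β = 1.960 + 1.645 = 3.605.
n = (3.605 / 1.02)² = 3.534² = 12.49.
Round up.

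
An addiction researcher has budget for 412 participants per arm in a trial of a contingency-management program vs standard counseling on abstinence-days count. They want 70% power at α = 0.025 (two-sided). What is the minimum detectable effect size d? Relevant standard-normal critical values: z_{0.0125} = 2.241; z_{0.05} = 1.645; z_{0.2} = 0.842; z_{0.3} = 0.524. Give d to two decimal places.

d_min ≈ 0.19

For two independent groups of n = 412 each: d_min = (z_{α/2} + z_β)·√(2/n).
z-sum = 2.241 + 0.524 = 2.765.
d_min = 2.765 × √(2/412) = 2.765 × 0.0697 = 0.193.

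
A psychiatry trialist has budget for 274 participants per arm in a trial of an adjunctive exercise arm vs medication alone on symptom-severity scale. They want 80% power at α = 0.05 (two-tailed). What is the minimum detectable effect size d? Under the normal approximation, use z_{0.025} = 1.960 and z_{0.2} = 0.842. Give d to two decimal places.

For two independent groups of n = 274 each: d_min = (z_{α/2} + z_β)·√(2/n).
z-sum = 1.960 + 0.842 = 2.802.
d_min = 2.802 × √(2/274) = 2.802 × 0.0854 = 0.239.

d_min ≈ 0.24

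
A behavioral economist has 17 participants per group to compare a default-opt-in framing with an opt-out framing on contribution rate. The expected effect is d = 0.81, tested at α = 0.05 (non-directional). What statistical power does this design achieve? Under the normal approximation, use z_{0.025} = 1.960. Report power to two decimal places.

power ≈ 0.66

For two equal groups, power = Φ(d·√(n/2) − z_{α/2}).
d·√(n/2) = 0.81 × √(17/2) = 0.81 × 2.915 = 2.362.
z_β = 2.362 − 1.960 = 0.402.
Power = Φ(0.402) = 0.656.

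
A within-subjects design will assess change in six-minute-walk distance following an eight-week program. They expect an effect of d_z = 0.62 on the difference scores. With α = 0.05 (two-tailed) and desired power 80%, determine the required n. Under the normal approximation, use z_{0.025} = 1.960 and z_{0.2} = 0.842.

n = 21 pairs

For a paired (one-sample on differences) test: n = ((z_{α/2} + z_β) / d)².
z_{α/2} + z_β = 1.960 + 0.842 = 2.802.
n = (2.802 / 0.62)² = 4.519² = 20.42.
Round up.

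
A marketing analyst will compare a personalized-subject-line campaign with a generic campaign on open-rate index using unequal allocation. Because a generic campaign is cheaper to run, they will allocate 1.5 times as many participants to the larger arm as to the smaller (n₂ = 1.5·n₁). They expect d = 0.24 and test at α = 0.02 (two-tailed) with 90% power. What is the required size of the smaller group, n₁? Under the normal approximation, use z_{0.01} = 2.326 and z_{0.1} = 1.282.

With allocation ratio k = n₂/n₁ = 1.5, Var(x̄₁−x̄₂) = σ²(1/n₁ + 1/(k·n₁)) = σ²·(k+1)/(k·n₁).
So n₁ = (1 + 1/k)·((z_{α/2} + z_β)/d)² = 1.667 × (3.608/0.24)².
n₁ = 1.667 × 226.00 = 376.7.
Round up: n₁ = 377, giving n₂ = ⌈1.5 × 377⌉ = ⌈565.5⌉ = 566.

n₁ = 377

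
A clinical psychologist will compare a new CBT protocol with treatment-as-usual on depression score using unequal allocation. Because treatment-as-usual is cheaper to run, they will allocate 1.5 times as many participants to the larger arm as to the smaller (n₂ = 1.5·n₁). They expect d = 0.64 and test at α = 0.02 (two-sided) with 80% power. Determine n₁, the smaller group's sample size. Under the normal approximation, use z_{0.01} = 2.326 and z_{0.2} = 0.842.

With allocation ratio k = n₂/n₁ = 1.5, Var(x̄₁−x̄₂) = σ²(1/n₁ + 1/(k·n₁)) = σ²·(k+1)/(k·n₁).
So n₁ = (1 + 1/k)·((z_{α/2} + z_β)/d)² = 1.667 × (3.168/0.64)².
n₁ = 1.667 × 24.50 = 40.8.
Round up: n₁ = 41, giving n₂ = ⌈1.5 × 41⌉ = ⌈61.5⌉ = 62.

n₁ = 41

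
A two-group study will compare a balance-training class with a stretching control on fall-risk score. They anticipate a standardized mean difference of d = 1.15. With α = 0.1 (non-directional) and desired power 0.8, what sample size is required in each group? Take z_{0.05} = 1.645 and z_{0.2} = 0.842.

n = 10 per group

For two independent groups with equal n: n = 2·((z_{α/2} + z_β) / d)².
z_{α/2} + z_β = 1.645 + 0.842 = 2.487.
n = 2 × (2.487 / 1.15)² = 2 × 2.163² = 2 × 4.68 = 9.4.
Round up to the next whole participant.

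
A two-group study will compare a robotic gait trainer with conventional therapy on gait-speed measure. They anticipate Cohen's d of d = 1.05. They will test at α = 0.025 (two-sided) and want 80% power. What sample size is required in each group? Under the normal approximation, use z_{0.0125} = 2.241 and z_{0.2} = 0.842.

For two independent groups with equal n: n = 2·((z_{α/2} + z_β) / d)².
z_{α/2} + z_β = 2.241 + 0.842 = 3.083.
n = 2 × (3.083 / 1.05)² = 2 × 2.936² = 2 × 8.62 = 17.2.
Round up to the next whole participant.

n = 18 per group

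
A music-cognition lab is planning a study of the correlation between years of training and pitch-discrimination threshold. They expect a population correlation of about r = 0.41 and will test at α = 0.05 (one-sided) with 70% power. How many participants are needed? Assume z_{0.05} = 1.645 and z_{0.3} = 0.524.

n = 28

Fisher's z: C = ½·ln((1+r)/(1−r)) = ½·ln(2.3898) = 0.4356.
n = ((z_{α} + z_β)/C)² + 3.
(1.645 + 0.524) / 0.4356 = 2.169 / 0.4356 = 4.979.
n = 4.979² + 3 = 24.79 + 3 = 27.8.
Round up.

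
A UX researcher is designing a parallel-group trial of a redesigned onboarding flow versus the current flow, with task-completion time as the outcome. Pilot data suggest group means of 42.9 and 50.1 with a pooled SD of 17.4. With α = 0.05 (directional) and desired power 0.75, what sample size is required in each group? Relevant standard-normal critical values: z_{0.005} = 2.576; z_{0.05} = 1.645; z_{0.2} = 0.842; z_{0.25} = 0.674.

n = 63 per group

Cohen's d = |M₁ − M₂| / SD_pooled = |42.9 − 50.1| / 17.4 = 7.2 / 17.4 = 0.414.
For two independent groups with equal n: n = 2·((z_{α} + z_β) / d)².
z_{α} + z_β = 1.645 + 0.674 = 2.319.
n = 2 × (2.319 / 0.414)² = 2 × 5.601² = 2 × 31.38 = 62.8.
Round up to the next whole participant.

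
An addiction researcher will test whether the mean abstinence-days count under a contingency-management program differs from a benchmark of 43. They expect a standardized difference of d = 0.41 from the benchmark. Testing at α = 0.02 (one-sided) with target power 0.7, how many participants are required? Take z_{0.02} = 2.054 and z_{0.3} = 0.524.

n = 40

For a one-sample test: n = ((z_{α} + z_β) / d)².
z_{α} + z_β = 2.054 + 0.524 = 2.578.
n = (2.578 / 0.41)² = 6.288² = 39.54.
Round up.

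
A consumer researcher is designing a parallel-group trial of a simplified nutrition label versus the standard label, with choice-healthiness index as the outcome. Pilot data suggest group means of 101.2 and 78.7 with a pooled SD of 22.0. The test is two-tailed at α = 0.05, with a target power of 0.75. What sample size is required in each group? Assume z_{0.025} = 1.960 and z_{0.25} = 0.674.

Cohen's d = |M₁ − M₂| / SD_pooled = |101.2 − 78.7| / 22.0 = 22.5 / 22.0 = 1.023.
For two independent groups with equal n: n = 2·((z_{α/2} + z_β) / d)².
z_{α/2} + z_β = 1.960 + 0.674 = 2.634.
n = 2 × (2.634 / 1.023)² = 2 × 2.575² = 2 × 6.63 = 13.3.
Round up to the next whole participant.

n = 14 per group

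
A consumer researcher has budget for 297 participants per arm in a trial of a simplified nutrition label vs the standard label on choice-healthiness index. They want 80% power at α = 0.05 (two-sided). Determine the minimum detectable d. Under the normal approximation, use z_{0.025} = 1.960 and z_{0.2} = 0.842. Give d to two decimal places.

For two independent groups of n = 297 each: d_min = (z_{α/2} + z_β)·√(2/n).
z-sum = 1.960 + 0.842 = 2.802.
d_min = 2.802 × √(2/297) = 2.802 × 0.0821 = 0.230.

d_min ≈ 0.23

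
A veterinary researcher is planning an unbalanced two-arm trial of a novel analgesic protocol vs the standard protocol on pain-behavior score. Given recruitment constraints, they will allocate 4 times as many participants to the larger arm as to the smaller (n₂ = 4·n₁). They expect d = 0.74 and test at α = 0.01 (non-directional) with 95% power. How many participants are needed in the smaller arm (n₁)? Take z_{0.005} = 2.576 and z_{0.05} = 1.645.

n₁ = 41

With allocation ratio k = n₂/n₁ = 4, Var(x̄₁−x̄₂) = σ²(1/n₁ + 1/(k·n₁)) = σ²·(k+1)/(k·n₁).
So n₁ = (1 + 1/k)·((z_{α/2} + z_β)/d)² = 1.250 × (4.221/0.74)².
n₁ = 1.250 × 32.54 = 40.7.
Round up: n₁ = 41, giving n₂ = 4 × 41 = 164.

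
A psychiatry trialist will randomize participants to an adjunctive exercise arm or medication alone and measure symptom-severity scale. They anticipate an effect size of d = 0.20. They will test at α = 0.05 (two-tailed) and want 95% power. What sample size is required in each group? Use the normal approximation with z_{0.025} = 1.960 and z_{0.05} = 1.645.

For two independent groups with equal n: n = 2·((z_{α/2} + z_β) / d)².
z_{α/2} + z_β = 1.960 + 1.645 = 3.605.
n = 2 × (3.605 / 0.20)² = 2 × 18.025² = 2 × 324.90 = 649.8.
Round up to the next whole participant.

n = 650 per group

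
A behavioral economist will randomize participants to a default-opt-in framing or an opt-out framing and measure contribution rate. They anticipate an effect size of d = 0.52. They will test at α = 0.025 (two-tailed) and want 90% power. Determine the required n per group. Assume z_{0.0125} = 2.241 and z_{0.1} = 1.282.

n = 92 per group

For two independent groups with equal n: n = 2·((z_{α/2} + z_β) / d)².
z_{α/2} + z_β = 2.241 + 1.282 = 3.523.
n = 2 × (3.523 / 0.52)² = 2 × 6.775² = 2 × 45.90 = 91.8.
Round up to the next whole participant.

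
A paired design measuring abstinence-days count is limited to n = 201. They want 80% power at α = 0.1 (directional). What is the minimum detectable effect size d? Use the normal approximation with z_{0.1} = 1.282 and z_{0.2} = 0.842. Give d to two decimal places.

For a single sample (or paired design) of n = 201: d_min = (z_{α} + z_β)/√n.
z-sum = 1.282 + 0.842 = 2.124.
d_min = 2.124 / √201 = 2.124 / 14.177 = 0.150.

d_min ≈ 0.15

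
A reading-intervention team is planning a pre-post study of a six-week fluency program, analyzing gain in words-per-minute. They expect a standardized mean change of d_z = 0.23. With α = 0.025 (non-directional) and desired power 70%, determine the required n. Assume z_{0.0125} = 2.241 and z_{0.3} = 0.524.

n = 145 pairs

For a paired (one-sample on differences) test: n = ((z_{α/2} + z_β) / d)².
z_{α/2} + z_β = 2.241 + 0.524 = 2.765.
n = (2.765 / 0.23)² = 12.022² = 144.52.
Round up.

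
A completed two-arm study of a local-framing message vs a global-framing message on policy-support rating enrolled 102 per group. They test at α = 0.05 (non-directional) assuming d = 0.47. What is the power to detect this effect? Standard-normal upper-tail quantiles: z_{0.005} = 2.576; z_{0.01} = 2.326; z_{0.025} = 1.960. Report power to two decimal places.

power ≈ 0.92

For two equal groups, power = Φ(d·√(n/2) − z_{α/2}).
d·√(n/2) = 0.47 × √(102/2) = 0.47 × 7.141 = 3.356.
z_β = 3.356 − 1.960 = 1.396.
Power = Φ(1.396) = 0.919.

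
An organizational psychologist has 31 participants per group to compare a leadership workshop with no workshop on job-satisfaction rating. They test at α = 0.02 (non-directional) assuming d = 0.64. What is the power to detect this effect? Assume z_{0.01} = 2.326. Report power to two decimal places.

power ≈ 0.58

For two equal groups, power = Φ(d·√(n/2) − z_{α/2}).
d·√(n/2) = 0.64 × √(31/2) = 0.64 × 3.937 = 2.520.
z_β = 2.520 − 2.326 = 0.194.
Power = Φ(0.194) = 0.577.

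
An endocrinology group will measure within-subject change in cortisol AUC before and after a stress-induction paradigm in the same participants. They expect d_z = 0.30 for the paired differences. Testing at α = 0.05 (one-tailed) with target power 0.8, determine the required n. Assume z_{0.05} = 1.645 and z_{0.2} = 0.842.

For a paired (one-sample on differences) test: n = ((z_{α} + z_β) / d)².
z_{α} + z_β = 1.645 + 0.842 = 2.487.
n = (2.487 / 0.30)² = 8.290² = 68.72.
Round up.

n = 69 pairs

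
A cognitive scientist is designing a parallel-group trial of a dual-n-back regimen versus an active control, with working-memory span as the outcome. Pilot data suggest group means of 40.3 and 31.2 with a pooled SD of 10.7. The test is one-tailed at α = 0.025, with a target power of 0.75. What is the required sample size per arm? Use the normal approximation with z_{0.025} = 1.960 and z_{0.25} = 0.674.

Cohen's d = |M₁ − M₂| / SD_pooled = |40.3 − 31.2| / 10.7 = 9.1 / 10.7 = 0.850.
For two independent groups with equal n: n = 2·((z_{α} + z_β) / d)².
z_{α} + z_β = 1.960 + 0.674 = 2.634.
n = 2 × (2.634 / 0.850)² = 2 × 3.099² = 2 × 9.60 = 19.2.
Round up to the next whole participant.

n = 20 per group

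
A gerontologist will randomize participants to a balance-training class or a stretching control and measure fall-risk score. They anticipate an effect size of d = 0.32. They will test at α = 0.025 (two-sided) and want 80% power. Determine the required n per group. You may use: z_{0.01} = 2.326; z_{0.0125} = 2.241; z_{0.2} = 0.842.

For two independent groups with equal n: n = 2·((z_{α/2} + z_β) / d)².
z_{α/2} + z_β = 2.241 + 0.842 = 3.083.
n = 2 × (3.083 / 0.32)² = 2 × 9.634² = 2 × 92.82 = 185.6.
Round up to the next whole participant.

n = 186 per group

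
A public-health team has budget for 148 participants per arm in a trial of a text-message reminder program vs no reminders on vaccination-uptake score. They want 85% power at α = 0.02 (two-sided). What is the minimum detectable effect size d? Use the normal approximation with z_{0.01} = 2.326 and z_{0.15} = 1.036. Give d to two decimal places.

For two independent groups of n = 148 each: d_min = (z_{α/2} + z_β)·√(2/n).
z-sum = 2.326 + 1.036 = 3.362.
d_min = 3.362 × √(2/148) = 3.362 × 0.1162 = 0.391.

d_min ≈ 0.39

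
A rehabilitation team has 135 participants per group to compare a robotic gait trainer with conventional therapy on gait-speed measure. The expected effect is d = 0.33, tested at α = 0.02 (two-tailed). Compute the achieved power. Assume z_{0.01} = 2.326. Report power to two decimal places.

power ≈ 0.65

For two equal groups, power = Φ(d·√(n/2) − z_{α/2}).
d·√(n/2) = 0.33 × √(135/2) = 0.33 × 8.216 = 2.711.
z_β = 2.711 − 2.326 = 0.385.
Power = Φ(0.385) = 0.650.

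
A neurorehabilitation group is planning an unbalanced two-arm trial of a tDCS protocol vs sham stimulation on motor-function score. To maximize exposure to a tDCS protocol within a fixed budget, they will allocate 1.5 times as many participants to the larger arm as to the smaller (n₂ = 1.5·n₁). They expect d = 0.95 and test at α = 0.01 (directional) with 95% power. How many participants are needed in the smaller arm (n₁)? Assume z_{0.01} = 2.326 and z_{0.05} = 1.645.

n₁ = 30

With allocation ratio k = n₂/n₁ = 1.5, Var(x̄₁−x̄₂) = σ²(1/n₁ + 1/(k·n₁)) = σ²·(k+1)/(k·n₁).
So n₁ = (1 + 1/k)·((z_{α} + z_β)/d)² = 1.667 × (3.971/0.95)².
n₁ = 1.667 × 17.47 = 29.1.
Round up: n₁ = 30, giving n₂ = 1.5 × 30 = 45.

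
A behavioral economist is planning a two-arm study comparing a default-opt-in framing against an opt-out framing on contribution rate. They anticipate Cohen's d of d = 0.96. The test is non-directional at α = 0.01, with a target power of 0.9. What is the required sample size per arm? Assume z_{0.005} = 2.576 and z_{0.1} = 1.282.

For two independent groups with equal n: n = 2·((z_{α/2} + z_β) / d)².
z_{α/2} + z_β = 2.576 + 1.282 = 3.858.
n = 2 × (3.858 / 0.96)² = 2 × 4.019² = 2 × 16.15 = 32.3.
Round up to the next whole participant.

n = 33 per group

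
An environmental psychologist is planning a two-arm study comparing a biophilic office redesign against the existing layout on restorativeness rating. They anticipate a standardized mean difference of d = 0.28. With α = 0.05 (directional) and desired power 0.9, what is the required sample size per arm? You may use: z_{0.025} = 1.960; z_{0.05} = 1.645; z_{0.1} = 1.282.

n = 219 per group

For two independent groups with equal n: n = 2·((z_{α} + z_β) / d)².
z_{α} + z_β = 1.645 + 1.282 = 2.927.
n = 2 × (2.927 / 0.28)² = 2 × 10.454² = 2 × 109.28 = 218.6.
Round up to the next whole participant.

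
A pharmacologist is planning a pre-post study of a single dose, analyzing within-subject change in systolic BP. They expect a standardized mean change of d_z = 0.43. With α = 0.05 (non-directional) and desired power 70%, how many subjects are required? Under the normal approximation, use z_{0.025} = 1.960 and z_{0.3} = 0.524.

For a paired (one-sample on differences) test: n = ((z_{α/2} + z_β) / d)².
z_{α/2} + z_β = 1.960 + 0.524 = 2.484.
n = (2.484 / 0.43)² = 5.777² = 33.37.
Round up.

n = 34 pairs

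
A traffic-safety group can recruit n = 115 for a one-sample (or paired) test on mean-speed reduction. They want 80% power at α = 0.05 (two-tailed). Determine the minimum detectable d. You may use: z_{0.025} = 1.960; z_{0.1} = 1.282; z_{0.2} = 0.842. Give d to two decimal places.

For a single sample (or paired design) of n = 115: d_min = (z_{α/2} + z_β)/√n.
z-sum = 1.960 + 0.842 = 2.802.
d_min = 2.802 / √115 = 2.802 / 10.724 = 0.261.

d_min ≈ 0.26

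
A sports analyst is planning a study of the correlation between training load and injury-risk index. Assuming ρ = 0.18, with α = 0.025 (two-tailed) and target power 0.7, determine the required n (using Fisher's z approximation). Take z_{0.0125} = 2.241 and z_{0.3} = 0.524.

Fisher's z: C = ½·ln((1+r)/(1−r)) = ½·ln(1.4390) = 0.1820.
n = ((z_{α/2} + z_β)/C)² + 3.
(2.241 + 0.524) / 0.1820 = 2.765 / 0.1820 = 15.192.
n = 15.192² + 3 = 230.81 + 3 = 233.8.
Round up.

n = 234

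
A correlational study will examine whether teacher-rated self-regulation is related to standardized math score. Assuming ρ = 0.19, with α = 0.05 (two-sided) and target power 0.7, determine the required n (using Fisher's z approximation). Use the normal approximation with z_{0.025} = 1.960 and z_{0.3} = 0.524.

n = 170

Fisher's z: C = ½·ln((1+r)/(1−r)) = ½·ln(1.4691) = 0.1923.
n = ((z_{α/2} + z_β)/C)² + 3.
(1.960 + 0.524) / 0.1923 = 2.484 / 0.1923 = 12.917.
n = 12.917² + 3 = 166.86 + 3 = 169.9.
Round up.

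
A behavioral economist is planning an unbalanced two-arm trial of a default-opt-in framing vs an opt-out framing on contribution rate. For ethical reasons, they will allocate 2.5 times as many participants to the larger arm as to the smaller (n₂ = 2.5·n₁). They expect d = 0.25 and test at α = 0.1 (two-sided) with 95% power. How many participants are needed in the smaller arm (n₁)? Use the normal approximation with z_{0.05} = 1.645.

n₁ = 243

With allocation ratio k = n₂/n₁ = 2.5, Var(x̄₁−x̄₂) = σ²(1/n₁ + 1/(k·n₁)) = σ²·(k+1)/(k·n₁).
So n₁ = (1 + 1/k)·((z_{α/2} + z_β)/d)² = 1.400 × (3.290/0.25)².
n₁ = 1.400 × 173.19 = 242.5.
Round up: n₁ = 243, giving n₂ = ⌈2.5 × 243⌉ = ⌈607.5⌉ = 608.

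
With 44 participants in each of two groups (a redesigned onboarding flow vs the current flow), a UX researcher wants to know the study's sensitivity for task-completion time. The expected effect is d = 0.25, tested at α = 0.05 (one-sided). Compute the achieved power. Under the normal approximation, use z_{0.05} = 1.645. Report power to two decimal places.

For two equal groups, power = Φ(d·√(n/2) − z_{α}).
d·√(n/2) = 0.25 × √(44/2) = 0.25 × 4.690 = 1.173.
z_β = 1.173 − 1.645 = -0.472.
Power = Φ(-0.472) = 0.318.

power ≈ 0.32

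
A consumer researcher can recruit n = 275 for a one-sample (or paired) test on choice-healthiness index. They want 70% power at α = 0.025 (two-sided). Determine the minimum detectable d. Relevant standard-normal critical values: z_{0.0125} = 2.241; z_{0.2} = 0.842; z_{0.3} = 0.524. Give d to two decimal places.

For a single sample (or paired design) of n = 275: d_min = (z_{α/2} + z_β)/√n.
z-sum = 2.241 + 0.524 = 2.765.
d_min = 2.765 / √275 = 2.765 / 16.583 = 0.167.

d_min ≈ 0.17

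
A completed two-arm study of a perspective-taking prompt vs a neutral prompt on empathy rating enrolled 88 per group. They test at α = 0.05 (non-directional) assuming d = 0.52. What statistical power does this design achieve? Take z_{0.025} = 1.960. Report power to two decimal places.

For two equal groups, power = Φ(d·√(n/2) − z_{α/2}).
d·√(n/2) = 0.52 × √(88/2) = 0.52 × 6.633 = 3.449.
z_β = 3.449 − 1.960 = 1.489.
Power = Φ(1.489) = 0.932.

power ≈ 0.93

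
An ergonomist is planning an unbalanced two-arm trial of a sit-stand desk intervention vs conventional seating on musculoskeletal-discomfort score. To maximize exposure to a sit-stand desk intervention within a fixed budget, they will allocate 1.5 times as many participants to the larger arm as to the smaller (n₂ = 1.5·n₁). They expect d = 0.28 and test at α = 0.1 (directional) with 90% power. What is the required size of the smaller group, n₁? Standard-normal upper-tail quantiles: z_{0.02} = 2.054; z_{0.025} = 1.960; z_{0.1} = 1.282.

n₁ = 140

With allocation ratio k = n₂/n₁ = 1.5, Var(x̄₁−x̄₂) = σ²(1/n₁ + 1/(k·n₁)) = σ²·(k+1)/(k·n₁).
So n₁ = (1 + 1/k)·((z_{α} + z_β)/d)² = 1.667 × (2.564/0.28)².
n₁ = 1.667 × 83.85 = 139.8.
Round up: n₁ = 140, giving n₂ = 1.5 × 140 = 210.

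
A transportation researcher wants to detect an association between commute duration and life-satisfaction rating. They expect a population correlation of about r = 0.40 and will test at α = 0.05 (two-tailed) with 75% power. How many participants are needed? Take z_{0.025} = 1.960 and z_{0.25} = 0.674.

Fisher's z: C = ½·ln((1+r)/(1−r)) = ½·ln(2.3333) = 0.4236.
n = ((z_{α/2} + z_β)/C)² + 3.
(1.960 + 0.674) / 0.4236 = 2.634 / 0.4236 = 6.218.
n = 6.218² + 3 = 38.67 + 3 = 41.7.
Round up.

n = 42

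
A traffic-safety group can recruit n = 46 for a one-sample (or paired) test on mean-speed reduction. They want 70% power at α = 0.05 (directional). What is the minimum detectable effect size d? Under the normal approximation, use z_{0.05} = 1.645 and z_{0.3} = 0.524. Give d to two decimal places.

d_min ≈ 0.32

For a single sample (or paired design) of n = 46: d_min = (z_{α} + z_β)/√n.
z-sum = 1.645 + 0.524 = 2.169.
d_min = 2.169 / √46 = 2.169 / 6.782 = 0.320.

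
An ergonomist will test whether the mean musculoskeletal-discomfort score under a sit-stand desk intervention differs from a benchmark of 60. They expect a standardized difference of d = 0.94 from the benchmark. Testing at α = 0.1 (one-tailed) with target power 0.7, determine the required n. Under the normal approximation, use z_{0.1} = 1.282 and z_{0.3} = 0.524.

For a one-sample test: n = ((z_{α} + z_β) / d)².
z_{α} + z_β = 1.282 + 0.524 = 1.806.
n = (1.806 / 0.94)² = 1.921² = 3.69.
Round up.

n = 4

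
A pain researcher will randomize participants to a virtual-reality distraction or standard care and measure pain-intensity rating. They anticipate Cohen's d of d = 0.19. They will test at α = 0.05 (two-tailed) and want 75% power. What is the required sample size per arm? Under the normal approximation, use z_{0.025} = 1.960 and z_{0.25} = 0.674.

For two independent groups with equal n: n = 2·((z_{α/2} + z_β) / d)².
z_{α/2} + z_β = 1.960 + 0.674 = 2.634.
n = 2 × (2.634 / 0.19)² = 2 × 13.863² = 2 × 192.19 = 384.4.
Round up to the next whole participant.

n = 385 per group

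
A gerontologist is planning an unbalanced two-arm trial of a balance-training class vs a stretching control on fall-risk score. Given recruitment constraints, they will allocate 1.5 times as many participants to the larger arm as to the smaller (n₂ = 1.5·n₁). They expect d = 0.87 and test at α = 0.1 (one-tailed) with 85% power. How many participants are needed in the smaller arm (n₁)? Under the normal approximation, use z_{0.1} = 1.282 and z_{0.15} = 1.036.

n₁ = 12

With allocation ratio k = n₂/n₁ = 1.5, Var(x̄₁−x̄₂) = σ²(1/n₁ + 1/(k·n₁)) = σ²·(k+1)/(k·n₁).
So n₁ = (1 + 1/k)·((z_{α} + z_β)/d)² = 1.667 × (2.318/0.87)².
n₁ = 1.667 × 7.10 = 11.8.
Round up: n₁ = 12, giving n₂ = 1.5 × 12 = 18.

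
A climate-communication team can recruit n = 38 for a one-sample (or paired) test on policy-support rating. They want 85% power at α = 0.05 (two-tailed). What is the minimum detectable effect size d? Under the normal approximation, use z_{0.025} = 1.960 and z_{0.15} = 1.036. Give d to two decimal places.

For a single sample (or paired design) of n = 38: d_min = (z_{α/2} + z_β)/√n.
z-sum = 1.960 + 1.036 = 2.996.
d_min = 2.996 / √38 = 2.996 / 6.164 = 0.486.

d_min ≈ 0.49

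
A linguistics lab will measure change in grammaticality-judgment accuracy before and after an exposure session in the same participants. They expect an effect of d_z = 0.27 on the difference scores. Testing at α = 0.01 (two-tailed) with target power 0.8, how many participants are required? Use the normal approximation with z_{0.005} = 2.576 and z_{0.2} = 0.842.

n = 161 pairs

For a paired (one-sample on differences) test: n = ((z_{α/2} + z_β) / d)².
z_{α/2} + z_β = 2.576 + 0.842 = 3.418.
n = (3.418 / 0.27)² = 12.659² = 160.26.
Round up.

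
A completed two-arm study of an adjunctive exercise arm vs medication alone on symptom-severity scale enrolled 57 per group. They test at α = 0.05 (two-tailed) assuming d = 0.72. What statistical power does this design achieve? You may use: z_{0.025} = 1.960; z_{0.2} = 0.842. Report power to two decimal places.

power ≈ 0.97

For two equal groups, power = Φ(d·√(n/2) − z_{α/2}).
d·√(n/2) = 0.72 × √(57/2) = 0.72 × 5.339 = 3.844.
z_β = 3.844 − 1.960 = 1.884.
Power = Φ(1.884) = 0.970.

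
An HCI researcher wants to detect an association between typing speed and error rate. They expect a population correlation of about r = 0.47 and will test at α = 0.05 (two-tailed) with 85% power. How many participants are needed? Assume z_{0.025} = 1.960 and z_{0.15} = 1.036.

Fisher's z: C = ½·ln((1+r)/(1−r)) = ½·ln(2.7736) = 0.5101.
n = ((z_{α/2} + z_β)/C)² + 3.
(1.960 + 1.036) / 0.5101 = 2.996 / 0.5101 = 5.873.
n = 5.873² + 3 = 34.50 + 3 = 37.5.
Round up.

n = 38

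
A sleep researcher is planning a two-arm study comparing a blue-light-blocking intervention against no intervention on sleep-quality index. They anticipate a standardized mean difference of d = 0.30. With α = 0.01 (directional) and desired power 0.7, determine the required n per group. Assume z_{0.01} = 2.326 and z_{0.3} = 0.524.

For two independent groups with equal n: n = 2·((z_{α} + z_β) / d)².
z_{α} + z_β = 2.326 + 0.524 = 2.850.
n = 2 × (2.850 / 0.30)² = 2 × 9.500² = 2 × 90.25 = 180.5.
Round up to the next whole participant.

n = 181 per group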